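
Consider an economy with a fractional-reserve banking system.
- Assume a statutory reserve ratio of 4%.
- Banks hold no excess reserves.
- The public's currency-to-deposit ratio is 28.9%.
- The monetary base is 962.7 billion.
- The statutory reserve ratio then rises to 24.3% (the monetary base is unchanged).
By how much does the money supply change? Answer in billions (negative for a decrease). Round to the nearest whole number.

Initially m₁ = (1 + 0.289) / (0.04 + 0.289) ≈ 3.9179, so M₁ = 3.9179 × 962.7 ≈ 3771.7623 billion.
After the change m₂ = (1 + 0.289) / (0.243 + 0.289) ≈ 2.4229, so M₂ = 2.4229 × 962.7 ≈ 2332.5258 billion.
ΔM = M₂ − M₁ = 2332.5258 − 3771.7623 = -1439.2365 billion.

-1439 billion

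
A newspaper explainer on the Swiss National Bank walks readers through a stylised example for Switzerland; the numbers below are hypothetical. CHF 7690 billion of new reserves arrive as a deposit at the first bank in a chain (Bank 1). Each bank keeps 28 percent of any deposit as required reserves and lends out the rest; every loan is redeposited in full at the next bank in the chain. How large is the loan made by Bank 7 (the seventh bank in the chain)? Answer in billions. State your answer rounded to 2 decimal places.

CHF 771.35 billion

Each bank lends a fraction (1 − rr) = 0.7200 of the deposit it receives, so Bank 7 receives 7690·0.7200^6 and lends 7690·0.7200^7 ≈ 771.3541 billion.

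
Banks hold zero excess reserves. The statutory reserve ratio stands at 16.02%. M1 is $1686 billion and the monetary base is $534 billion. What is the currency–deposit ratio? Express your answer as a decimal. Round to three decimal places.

Using m = M/MB = 1686/534 ≈ 3.157303. From m = (1 + c)/(c + rr + e), rearranging gives 1 + c = m·(c + rr + e), so c·(1 − m) = m·(rr + e) − 1.
Hence c = [m·(rr + e) − 1]/(1 − m) = [3.157303 × (0.1602 + 0) − 1] / (1 − 3.157303) ≈ 0.229082.

0.229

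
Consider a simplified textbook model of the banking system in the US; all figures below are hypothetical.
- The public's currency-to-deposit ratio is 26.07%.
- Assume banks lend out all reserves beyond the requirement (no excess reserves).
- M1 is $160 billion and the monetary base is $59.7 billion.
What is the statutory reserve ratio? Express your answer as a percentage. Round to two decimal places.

Using m = M/MB = 160/59.7 ≈ 2.680067. Since m = (1 + c)/(c + rr + e), the denominator satisfies c + rr + e = (1 + c)/m = (1 + 0.2607) / 2.680067 ≈ 0.470399.
With c = 0.2607 and e = 0, the statutory reserve ratio is 0.470399 − 0.2607 − 0 = 0.209699.

20.97%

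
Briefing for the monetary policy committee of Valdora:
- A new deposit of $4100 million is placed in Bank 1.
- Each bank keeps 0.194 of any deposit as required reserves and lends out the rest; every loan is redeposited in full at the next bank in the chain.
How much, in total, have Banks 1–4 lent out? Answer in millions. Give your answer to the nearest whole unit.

Bank i lends (1 − rr)^i of the original deposit: Bank 1 lends 4100·0.8060 = 3304.6000, Bank 2 lends 4100·0.8060² = 2663.5076, and so on.
Summing a geometric series: total = 4100·[0.8060·(1 − 0.8060^4) / (1 − 0.8060)] ≈ 9845.2051 million.

$9845 million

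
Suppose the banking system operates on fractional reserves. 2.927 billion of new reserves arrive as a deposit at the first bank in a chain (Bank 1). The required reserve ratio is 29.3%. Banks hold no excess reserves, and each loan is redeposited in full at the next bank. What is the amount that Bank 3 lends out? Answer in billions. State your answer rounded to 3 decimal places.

1.034 billion

Each bank lends a fraction (1 − rr) = 0.7070 of the deposit it receives, so Bank 3 receives 2.927·0.7070^2 and lends 2.927·0.7070^3 ≈ 1.0344 billion.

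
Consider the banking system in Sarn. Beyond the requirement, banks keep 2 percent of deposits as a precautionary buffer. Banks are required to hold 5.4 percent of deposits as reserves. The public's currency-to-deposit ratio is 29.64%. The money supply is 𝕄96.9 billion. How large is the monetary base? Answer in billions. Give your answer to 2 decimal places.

The money multiplier is m = (1 + c) / (rr + e + c) = (1 + 0.2964) / (0.054 + 0.02 + 0.2964) = 3.5.
MB = M / m = 96.9 / 3.5 ≈ 27.6857 billion.

𝕄27.69 billion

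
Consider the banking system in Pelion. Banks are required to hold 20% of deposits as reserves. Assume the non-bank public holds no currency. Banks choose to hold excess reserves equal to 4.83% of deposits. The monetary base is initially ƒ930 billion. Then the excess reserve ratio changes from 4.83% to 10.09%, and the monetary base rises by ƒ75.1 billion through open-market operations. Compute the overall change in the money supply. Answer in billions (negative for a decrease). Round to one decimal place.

Before: m₁ = 1 / (0.2 + 0.0483) ≈ 4.027386, MB₁ = 930, so M₁ = 4.027386 × 930 ≈ 3745.469 billion.
After: m₂ = 1 / (0.2 + 0.1009) ≈ 3.323363, MB₂ = 930 + 75.1 = 1005.1, so M₂ = 3.323363 × 1005.1 ≈ 3340.3122 billion.
ΔM = M₂ − M₁ = 3340.3122 − 3745.469 = -405.1568 billion.

-405.2 billion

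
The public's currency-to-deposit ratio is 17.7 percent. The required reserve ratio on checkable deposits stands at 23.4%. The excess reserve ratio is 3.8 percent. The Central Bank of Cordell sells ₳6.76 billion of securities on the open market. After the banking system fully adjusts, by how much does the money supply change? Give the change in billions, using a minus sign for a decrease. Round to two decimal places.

-17.72 billion

The money multiplier is m = (1 + c) / (rr + e + c) = (1 + 0.177) / (0.234 + 0.038 + 0.177) ≈ 2.6214.
The sale removes 6.76 billion of base, so ΔM = m × ΔMB = 2.6214 × (−6.76) ≈ -17.7207 billion.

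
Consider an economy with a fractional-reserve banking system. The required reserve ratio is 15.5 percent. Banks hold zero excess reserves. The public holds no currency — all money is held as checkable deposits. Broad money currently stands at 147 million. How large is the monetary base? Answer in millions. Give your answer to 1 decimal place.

22.8 million

With no currency drain and no excess reserves, the money multiplier is m = 1/rr = 1/0.155 ≈ 6.45161.
The monetary base is MB = M / m = 147 / 6.45161 ≈ 22.785 million.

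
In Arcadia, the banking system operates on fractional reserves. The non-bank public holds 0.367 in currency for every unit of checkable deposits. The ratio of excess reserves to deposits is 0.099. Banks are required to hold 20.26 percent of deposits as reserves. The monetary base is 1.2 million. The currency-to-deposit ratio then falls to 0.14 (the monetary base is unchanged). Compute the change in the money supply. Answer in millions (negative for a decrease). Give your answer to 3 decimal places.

0.644 million

Initially m₁ = (1 + 0.367) / (0.2026 + 0.099 + 0.367) ≈ 2.04457, so M₁ = 2.04457 × 1.2 ≈ 2.4535 million.
After the change m₂ = (1 + 0.14) / (0.2026 + 0.099 + 0.14) ≈ 2.58152, so M₂ = 2.58152 × 1.2 ≈ 3.0978 million.
ΔM = M₂ − M₁ = 3.0978 − 2.4535 = 0.6443 million.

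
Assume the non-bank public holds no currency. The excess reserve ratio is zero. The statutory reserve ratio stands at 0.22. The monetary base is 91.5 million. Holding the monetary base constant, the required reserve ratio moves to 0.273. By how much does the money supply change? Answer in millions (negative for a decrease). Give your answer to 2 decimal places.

Initially m₁ = 1 / (0.22) ≈ 4.54545, so M₁ = 4.54545 × 91.5 ≈ 415.9087 million.
After the change m₂ = 1 / (0.273) ≈ 3.66300, so M₂ = 3.66300 × 91.5 = 335.1645 million.
ΔM = M₂ − M₁ = 335.1645 − 415.9087 = -80.7442 million.

-80.74 million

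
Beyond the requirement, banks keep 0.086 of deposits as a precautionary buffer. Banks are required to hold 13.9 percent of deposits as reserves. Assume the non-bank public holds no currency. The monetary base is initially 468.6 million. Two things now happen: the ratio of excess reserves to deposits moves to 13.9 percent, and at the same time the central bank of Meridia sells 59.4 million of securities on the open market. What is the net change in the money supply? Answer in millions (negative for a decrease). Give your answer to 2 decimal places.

-610.72 million

Before: m₁ = 1 / (0.139 + 0.086) ≈ 4.444444, MB₁ = 468.6, so M₁ = 4.444444 × 468.6 ≈ 2082.6665 million.
After: m₂ = 1 / (0.139 + 0.139) ≈ 3.597122, MB₂ = 468.6 − 59.4 = 409.2, so M₂ = 3.597122 × 409.2 ≈ 1471.9423 million.
ΔM = M₂ − M₁ = 1471.9423 − 2082.6665 = -610.7242 million.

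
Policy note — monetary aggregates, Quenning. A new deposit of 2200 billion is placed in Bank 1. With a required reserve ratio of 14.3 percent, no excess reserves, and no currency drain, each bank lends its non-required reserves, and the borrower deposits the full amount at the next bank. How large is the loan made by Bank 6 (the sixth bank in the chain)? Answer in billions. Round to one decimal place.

Each bank lends a fraction (1 − rr) = 0.8570 of the deposit it receives, so Bank 6 receives 2200·0.8570^5 and lends 2200·0.8570^6 ≈ 871.5807 billion.

871.6 billion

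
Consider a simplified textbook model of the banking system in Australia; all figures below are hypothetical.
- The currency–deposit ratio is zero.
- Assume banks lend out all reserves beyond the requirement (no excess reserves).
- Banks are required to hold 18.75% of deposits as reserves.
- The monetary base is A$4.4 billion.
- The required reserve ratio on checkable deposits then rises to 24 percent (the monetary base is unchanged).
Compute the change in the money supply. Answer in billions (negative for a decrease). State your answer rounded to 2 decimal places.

-5.13 billion

Initially m₁ = 1 / (0.1875) ≈ 5.3333, so M₁ = 5.3333 × 4.4 ≈ 23.4665 billion.
After the change m₂ = 1 / (0.24) ≈ 4.1667, so M₂ = 4.1667 × 4.4 ≈ 18.3335 billion.
ΔM = M₂ − M₁ = 18.3335 − 23.4665 = -5.133 billion.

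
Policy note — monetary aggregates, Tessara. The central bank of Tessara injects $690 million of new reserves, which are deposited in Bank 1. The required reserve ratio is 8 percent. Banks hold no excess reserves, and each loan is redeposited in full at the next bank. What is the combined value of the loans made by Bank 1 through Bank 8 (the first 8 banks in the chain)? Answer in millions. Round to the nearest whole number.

Bank i lends (1 − rr)^i of the original deposit: Bank 1 lends 690·0.9200 = 634.8000, Bank 2 lends 690·0.9200² = 584.0160, and so on.
Summing a geometric series: total = 690·[0.9200·(1 − 0.9200^8) / (1 − 0.9200)] ≈ 3862.6082 million.

$3863 million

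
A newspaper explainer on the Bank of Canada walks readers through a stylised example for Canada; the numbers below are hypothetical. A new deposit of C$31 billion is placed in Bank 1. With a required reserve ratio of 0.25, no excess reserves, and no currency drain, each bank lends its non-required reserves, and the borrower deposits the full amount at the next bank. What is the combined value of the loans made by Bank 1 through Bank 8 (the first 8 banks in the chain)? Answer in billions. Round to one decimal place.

C$83.7 billion

Bank i lends (1 − rr)^i of the original deposit: Bank 1 lends 31·0.7500 = 23.2500, Bank 2 lends 31·0.7500² = 17.4375, and so on.
Summing a geometric series: total = 31·[0.7500·(1 − 0.7500^8) / (1 − 0.7500)] ≈ 83.6895 billion.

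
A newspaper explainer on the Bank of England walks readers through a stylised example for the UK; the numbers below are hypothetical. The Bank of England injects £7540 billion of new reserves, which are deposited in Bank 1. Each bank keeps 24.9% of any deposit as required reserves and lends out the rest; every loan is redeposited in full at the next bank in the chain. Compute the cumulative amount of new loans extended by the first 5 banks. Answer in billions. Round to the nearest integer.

Bank i lends (1 − rr)^i of the original deposit: Bank 1 lends 7540·0.7510 = 5662.5400, Bank 2 lends 7540·0.7510² ≈ 4252.5675, and so on.
Summing a geometric series: total = 7540·[0.7510·(1 − 0.7510^5) / (1 − 0.7510)] ≈ 17308.4758 billion.

£17308 billion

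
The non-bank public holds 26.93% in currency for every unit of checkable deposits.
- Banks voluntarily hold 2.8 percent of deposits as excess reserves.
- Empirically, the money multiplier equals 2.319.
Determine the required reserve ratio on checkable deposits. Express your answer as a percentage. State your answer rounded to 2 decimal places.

Using m = 2.319. Since m = (1 + c)/(c + rr + e), the denominator satisfies c + rr + e = (1 + c)/m = (1 + 0.2693) / 2.319 ≈ 0.547348.
With c = 0.2693 and e = 0.028, the required reserve ratio on checkable deposits is 0.547348 − 0.2693 − 0.028 = 0.250048.

25.00%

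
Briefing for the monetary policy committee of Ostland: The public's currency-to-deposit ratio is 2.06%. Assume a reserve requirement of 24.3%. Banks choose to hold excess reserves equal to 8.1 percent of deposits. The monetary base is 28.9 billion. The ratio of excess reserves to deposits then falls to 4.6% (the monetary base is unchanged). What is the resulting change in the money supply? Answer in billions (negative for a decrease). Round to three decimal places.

Initially m₁ = (1 + 0.0206) / (0.243 + 0.081 + 0.0206) ≈ 2.961695, so M₁ = 2.961695 × 28.9 ≈ 85.593 billion.
After the change m₂ = (1 + 0.0206) / (0.243 + 0.046 + 0.0206) ≈ 3.296512, so M₂ = 3.296512 × 28.9 ≈ 95.2692 billion.
ΔM = M₂ − M₁ = 95.2692 − 85.593 = 9.6762 billion.

9.676 billion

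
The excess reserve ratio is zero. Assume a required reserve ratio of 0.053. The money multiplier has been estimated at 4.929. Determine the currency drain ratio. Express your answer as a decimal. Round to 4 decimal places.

Using m = 4.929. From m = (1 + c)/(c + rr + e), rearranging gives 1 + c = m·(c + rr + e), so c·(1 − m) = m·(rr + e) − 1.
Hence c = [m·(rr + e) − 1]/(1 − m) = [4.929 × (0.053 + 0) − 1] / (1 − 4.929) ≈ 0.188028.

0.1880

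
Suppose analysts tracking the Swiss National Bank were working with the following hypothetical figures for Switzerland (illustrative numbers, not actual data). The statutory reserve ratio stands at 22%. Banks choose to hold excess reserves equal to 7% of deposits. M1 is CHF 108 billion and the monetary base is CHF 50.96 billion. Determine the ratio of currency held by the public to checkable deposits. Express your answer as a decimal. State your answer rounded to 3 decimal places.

0.344

Using m = M/MB = 108/50.96 ≈ 2.119309. From m = (1 + c)/(c + rr + e), rearranging gives 1 + c = m·(c + rr + e), so c·(1 − m) = m·(rr + e) − 1.
Hence c = [m·(rr + e) − 1]/(1 − m) = [2.119309 × (0.22 + 0.07) − 1] / (1 − 2.119309) ≈ 0.344320.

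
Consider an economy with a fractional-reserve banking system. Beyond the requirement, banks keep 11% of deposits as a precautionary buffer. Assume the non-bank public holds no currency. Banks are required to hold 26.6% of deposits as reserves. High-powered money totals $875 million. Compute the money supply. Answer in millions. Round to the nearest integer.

$2327 million

The money multiplier is m = 1 / (rr + e) = 1 / (0.266 + 0.11) ≈ 2.6596.
So M = m × MB = 2.6596 × 875 = 2327.15 million.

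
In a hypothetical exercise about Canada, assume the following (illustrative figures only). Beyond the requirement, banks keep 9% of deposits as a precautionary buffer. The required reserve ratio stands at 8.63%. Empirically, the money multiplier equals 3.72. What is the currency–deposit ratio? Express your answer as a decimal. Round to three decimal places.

Using m = 3.72. From m = (1 + c)/(c + rr + e), rearranging gives 1 + c = m·(c + rr + e), so c·(1 − m) = m·(rr + e) − 1.
Hence c = [m·(rr + e) − 1]/(1 − m) = [3.72 × (0.0863 + 0.09) − 1] / (1 − 3.72) ≈ 0.126531.

0.127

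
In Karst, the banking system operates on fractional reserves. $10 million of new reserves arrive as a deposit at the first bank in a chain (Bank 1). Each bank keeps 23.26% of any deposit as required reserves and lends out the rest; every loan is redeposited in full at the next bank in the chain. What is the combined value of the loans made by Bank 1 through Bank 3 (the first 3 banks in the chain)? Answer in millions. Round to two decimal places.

$18.08 million

Bank i lends (1 − rr)^i of the original deposit: Bank 1 lends 10·0.7674 = 7.6740, Bank 2 lends 10·0.7674² ≈ 5.8890, and so on.
Summing a geometric series: total = 10·[0.7674·(1 − 0.7674^3) / (1 − 0.7674)] ≈ 18.0823 million.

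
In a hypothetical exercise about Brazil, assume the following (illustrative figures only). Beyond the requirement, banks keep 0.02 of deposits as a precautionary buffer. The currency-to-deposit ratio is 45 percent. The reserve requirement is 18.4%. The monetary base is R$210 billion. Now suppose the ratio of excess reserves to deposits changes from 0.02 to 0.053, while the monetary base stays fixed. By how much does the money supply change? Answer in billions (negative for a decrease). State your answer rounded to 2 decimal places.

Initially m₁ = (1 + 0.45) / (0.184 + 0.02 + 0.45) ≈ 2.217125, so M₁ = 2.217125 × 210 ≈ 465.5962 billion.
After the change m₂ = (1 + 0.45) / (0.184 + 0.053 + 0.45) ≈ 2.110626, so M₂ = 2.110626 × 210 ≈ 443.2315 billion.
ΔM = M₂ − M₁ = 443.2315 − 465.5962 = -22.3647 billion.

-22.36 billion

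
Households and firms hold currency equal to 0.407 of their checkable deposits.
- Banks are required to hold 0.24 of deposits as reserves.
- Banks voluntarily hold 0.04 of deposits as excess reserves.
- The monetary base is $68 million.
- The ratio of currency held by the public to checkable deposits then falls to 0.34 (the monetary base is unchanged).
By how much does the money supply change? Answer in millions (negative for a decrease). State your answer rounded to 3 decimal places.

Initially m₁ = (1 + 0.407) / (0.24 + 0.04 + 0.407) ≈ 2.048035, so M₁ = 2.048035 × 68 ≈ 139.2664 million.
After the change m₂ = (1 + 0.34) / (0.24 + 0.04 + 0.34) ≈ 2.161290, so M₂ = 2.161290 × 68 ≈ 146.9677 million.
ΔM = M₂ − M₁ = 146.9677 − 139.2664 = 7.7013 million.

$7.701 million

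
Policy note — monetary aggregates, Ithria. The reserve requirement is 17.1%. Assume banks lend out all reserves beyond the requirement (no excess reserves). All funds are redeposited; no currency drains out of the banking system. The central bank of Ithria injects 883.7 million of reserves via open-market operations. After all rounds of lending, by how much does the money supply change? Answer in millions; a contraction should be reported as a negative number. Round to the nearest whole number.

5168 million

The simple money multiplier is m = 1/rr = 1/0.171 ≈ 5.8480.
An open-market purchase increases the monetary base by 883.7 million, so ΔM = m × ΔMB = 5.8480 × 883.7 = 5167.8776 million.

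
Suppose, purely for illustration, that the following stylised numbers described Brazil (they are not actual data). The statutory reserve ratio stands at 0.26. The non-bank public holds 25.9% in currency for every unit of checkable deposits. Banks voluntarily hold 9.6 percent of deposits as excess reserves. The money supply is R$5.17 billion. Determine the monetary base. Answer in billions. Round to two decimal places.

The money multiplier is m = (1 + c) / (rr + e + c) = (1 + 0.259) / (0.26 + 0.096 + 0.259) ≈ 2.0472.
MB = M / m = 5.17 / 2.0472 ≈ 2.5254 billion.

R$2.53 billion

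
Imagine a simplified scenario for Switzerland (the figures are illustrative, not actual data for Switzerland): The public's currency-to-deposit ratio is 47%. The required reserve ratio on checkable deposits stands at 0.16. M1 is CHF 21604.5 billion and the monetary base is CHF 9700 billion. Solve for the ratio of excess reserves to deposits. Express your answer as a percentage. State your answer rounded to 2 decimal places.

3.00%

Using m = M/MB = 21604.5/9700 ≈ 2.227268. Since m = (1 + c)/(c + rr + e), the denominator satisfies c + rr + e = (1 + c)/m = (1 + 0.47) / 2.227268 ≈ 0.660001.
With c = 0.47 and rr = 0.16, the ratio of excess reserves to deposits is 0.660001 − 0.47 − 0.16 = 0.030001.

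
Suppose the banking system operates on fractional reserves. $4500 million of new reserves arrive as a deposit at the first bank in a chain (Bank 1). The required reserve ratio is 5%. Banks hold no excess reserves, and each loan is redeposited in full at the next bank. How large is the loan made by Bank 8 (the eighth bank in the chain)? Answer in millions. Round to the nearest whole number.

$2985 million

Each bank lends a fraction (1 − rr) = 0.9500 of the deposit it receives, so Bank 8 receives 4500·0.9500^7 and lends 4500·0.9500^8 ≈ 2985.3919 million.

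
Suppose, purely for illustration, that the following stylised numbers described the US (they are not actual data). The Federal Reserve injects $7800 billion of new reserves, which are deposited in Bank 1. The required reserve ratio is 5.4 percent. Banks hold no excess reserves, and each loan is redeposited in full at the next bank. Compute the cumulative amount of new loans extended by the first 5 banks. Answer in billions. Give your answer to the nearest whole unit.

$33119 billion

Bank i lends (1 − rr)^i of the original deposit: Bank 1 lends 7800·0.9460 = 7378.8000, Bank 2 lends 7800·0.9460² = 6980.3448, and so on.
Summing a geometric series: total = 7800·[0.9460·(1 − 0.9460^5) / (1 − 0.9460)] ≈ 33118.8671 billion.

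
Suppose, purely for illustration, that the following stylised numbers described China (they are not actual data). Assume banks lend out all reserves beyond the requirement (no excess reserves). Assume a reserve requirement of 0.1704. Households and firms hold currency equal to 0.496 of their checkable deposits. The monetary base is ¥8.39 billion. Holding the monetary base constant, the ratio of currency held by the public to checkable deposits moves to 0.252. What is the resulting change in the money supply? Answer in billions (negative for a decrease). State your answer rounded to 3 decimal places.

¥6.033 billion

Initially m₁ = (1 + 0.496) / (0.1704 + 0.496) ≈ 2.24490, so M₁ = 2.24490 × 8.39 ≈ 18.8347 billion.
After the change m₂ = (1 + 0.252) / (0.1704 + 0.252) ≈ 2.96402, so M₂ = 2.96402 × 8.39 ≈ 24.8681 billion.
ΔM = M₂ − M₁ = 24.8681 − 18.8347 = 6.0334 billion.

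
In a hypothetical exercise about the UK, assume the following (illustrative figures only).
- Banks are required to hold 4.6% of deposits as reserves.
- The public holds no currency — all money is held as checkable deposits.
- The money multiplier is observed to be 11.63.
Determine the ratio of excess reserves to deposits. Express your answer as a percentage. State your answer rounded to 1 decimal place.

Using m = 11.63. Since m = (1 + c)/(c + rr + e), the denominator satisfies c + rr + e = (1 + c)/m = (1 + 0) / 11.63 ≈ 0.085985.
With c = 0 and rr = 0.046, the ratio of excess reserves to deposits is 0.085985 − 0 − 0.046 = 0.039985.

4.0%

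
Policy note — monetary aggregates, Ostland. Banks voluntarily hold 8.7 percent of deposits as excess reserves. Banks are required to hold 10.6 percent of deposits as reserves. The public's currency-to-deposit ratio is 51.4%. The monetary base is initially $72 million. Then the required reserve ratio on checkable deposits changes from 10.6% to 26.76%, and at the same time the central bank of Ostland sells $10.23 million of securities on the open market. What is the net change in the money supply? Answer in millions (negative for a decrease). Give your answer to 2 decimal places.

-46.52 million

Before: m₁ = (1 + 0.514) / (0.106 + 0.087 + 0.514) ≈ 2.14144, MB₁ = 72, so M₁ = 2.14144 × 72 ≈ 154.1837 million.
After: m₂ = (1 + 0.514) / (0.2676 + 0.087 + 0.514) ≈ 1.74303, MB₂ = 72 − 10.23 = 61.77, so M₂ = 1.74303 × 61.77 ≈ 107.667 million.
ΔM = M₂ − M₁ = 107.667 − 154.1837 = -46.5167 million.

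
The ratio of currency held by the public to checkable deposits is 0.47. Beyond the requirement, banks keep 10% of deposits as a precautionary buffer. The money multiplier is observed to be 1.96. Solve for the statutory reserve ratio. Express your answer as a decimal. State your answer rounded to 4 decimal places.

Using m = 1.96. Since m = (1 + c)/(c + rr + e), the denominator satisfies c + rr + e = (1 + c)/m = (1 + 0.47) / 1.96 = 0.750000.
With c = 0.47 and e = 0.1, the statutory reserve ratio is 0.750000 − 0.47 − 0.1 = 0.18.

0.1800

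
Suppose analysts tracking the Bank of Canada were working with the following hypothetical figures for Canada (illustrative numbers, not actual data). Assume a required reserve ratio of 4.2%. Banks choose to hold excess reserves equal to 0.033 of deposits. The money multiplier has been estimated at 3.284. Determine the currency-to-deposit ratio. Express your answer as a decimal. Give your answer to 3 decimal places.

Using m = 3.284. From m = (1 + c)/(c + rr + e), rearranging gives 1 + c = m·(c + rr + e), so c·(1 − m) = m·(rr + e) − 1.
Hence c = [m·(rr + e) − 1]/(1 − m) = [3.284 × (0.042 + 0.033) − 1] / (1 − 3.284) ≈ 0.329991.

0.330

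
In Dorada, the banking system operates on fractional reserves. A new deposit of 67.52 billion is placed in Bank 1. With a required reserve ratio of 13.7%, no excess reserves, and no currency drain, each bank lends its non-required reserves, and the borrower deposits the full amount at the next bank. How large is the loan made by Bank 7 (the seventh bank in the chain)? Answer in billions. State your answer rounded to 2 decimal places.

Each bank lends a fraction (1 − rr) = 0.8630 of the deposit it receives, so Bank 7 receives 67.52·0.8630^6 and lends 67.52·0.8630^7 ≈ 24.0718 billion.

24.07 billion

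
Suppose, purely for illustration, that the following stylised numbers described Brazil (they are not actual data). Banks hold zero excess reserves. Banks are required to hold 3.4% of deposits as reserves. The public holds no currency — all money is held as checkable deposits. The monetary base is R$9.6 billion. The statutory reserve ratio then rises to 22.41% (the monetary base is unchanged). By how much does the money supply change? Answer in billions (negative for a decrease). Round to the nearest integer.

Initially m₁ = 1 / (0.034) ≈ 29.4118, so M₁ = 29.4118 × 9.6 ≈ 282.3533 billion.
After the change m₂ = 1 / (0.2241) ≈ 4.4623, so M₂ = 4.4623 × 9.6 ≈ 42.8381 billion.
ΔM = M₂ − M₁ = 42.8381 − 282.3533 = -239.5152 billion.

-240 billion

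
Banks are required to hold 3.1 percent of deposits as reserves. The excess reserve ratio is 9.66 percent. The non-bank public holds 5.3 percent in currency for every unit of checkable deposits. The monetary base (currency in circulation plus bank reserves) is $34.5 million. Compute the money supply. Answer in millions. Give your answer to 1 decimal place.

The money multiplier is m = (1 + c) / (rr + e + c) = (1 + 0.053) / (0.031 + 0.0966 + 0.053) ≈ 5.8306.
So M = m × MB = 5.8306 × 34.5 = 201.1557 million.

$201.2 million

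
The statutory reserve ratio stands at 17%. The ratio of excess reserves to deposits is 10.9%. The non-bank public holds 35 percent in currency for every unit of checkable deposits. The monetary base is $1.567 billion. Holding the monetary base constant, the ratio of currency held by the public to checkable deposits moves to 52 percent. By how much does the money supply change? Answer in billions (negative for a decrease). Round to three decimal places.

Initially m₁ = (1 + 0.35) / (0.17 + 0.109 + 0.35) ≈ 2.14626, so M₁ = 2.14626 × 1.567 ≈ 3.3632 billion.
After the change m₂ = (1 + 0.52) / (0.17 + 0.109 + 0.52) ≈ 1.90238, so M₂ = 1.90238 × 1.567 ≈ 2.981 billion.
ΔM = M₂ − M₁ = 2.981 − 3.3632 = -0.3822 billion.

-0.382 billion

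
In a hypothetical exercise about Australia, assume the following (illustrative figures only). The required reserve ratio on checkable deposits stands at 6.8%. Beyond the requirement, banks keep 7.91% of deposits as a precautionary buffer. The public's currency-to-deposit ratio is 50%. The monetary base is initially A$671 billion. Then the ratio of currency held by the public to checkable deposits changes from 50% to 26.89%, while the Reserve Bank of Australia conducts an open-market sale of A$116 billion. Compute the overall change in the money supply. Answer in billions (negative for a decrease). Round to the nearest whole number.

Before: m₁ = (1 + 0.5) / (0.068 + 0.0791 + 0.5) ≈ 2.3180, MB₁ = 671, so M₁ = 2.3180 × 671 = 1555.378 billion.
After: m₂ = (1 + 0.2689) / (0.068 + 0.0791 + 0.2689) ≈ 3.0502, MB₂ = 671 − 116 = 555, so M₂ = 3.0502 × 555 = 1692.861 billion.
ΔM = M₂ − M₁ = 1692.861 − 1555.378 = 137.483 billion.

A$137 billion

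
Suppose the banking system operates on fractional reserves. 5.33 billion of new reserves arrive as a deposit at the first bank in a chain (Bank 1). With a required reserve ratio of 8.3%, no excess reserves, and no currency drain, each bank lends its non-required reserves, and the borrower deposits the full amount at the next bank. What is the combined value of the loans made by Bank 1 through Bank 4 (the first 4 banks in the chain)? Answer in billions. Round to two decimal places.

17.25 billion

Bank i lends (1 − rr)^i of the original deposit: Bank 1 lends 5.33·0.9170 ≈ 4.8876, Bank 2 lends 5.33·0.9170² ≈ 4.4819, and so on.
Summing a geometric series: total = 5.33·[0.9170·(1 − 0.9170^4) / (1 − 0.9170)] ≈ 17.2483 billion.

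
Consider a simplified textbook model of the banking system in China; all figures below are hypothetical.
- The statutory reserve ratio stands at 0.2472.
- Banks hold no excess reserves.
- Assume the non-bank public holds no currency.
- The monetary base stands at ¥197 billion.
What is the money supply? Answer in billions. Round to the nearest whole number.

With no currency drain or excess reserves, the money multiplier is m = 1/rr = 1/0.2472 ≈ 4.0453.
Money supply M = m × MB = 4.0453 × 197 = 796.9241 billion.

¥797 billion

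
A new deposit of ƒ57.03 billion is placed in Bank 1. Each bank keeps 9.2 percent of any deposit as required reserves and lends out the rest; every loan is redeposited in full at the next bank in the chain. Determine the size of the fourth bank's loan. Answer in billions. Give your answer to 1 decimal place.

Each bank lends a fraction (1 − rr) = 0.9080 of the deposit it receives, so Bank 4 receives 57.03·0.9080^3 and lends 57.03·0.9080^4 ≈ 38.7656 billion.

ƒ38.8 billion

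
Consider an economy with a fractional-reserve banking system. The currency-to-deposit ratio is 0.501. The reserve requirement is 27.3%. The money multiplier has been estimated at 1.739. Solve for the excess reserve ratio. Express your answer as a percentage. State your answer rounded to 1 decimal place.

Using m = 1.739. Since m = (1 + c)/(c + rr + e), the denominator satisfies c + rr + e = (1 + c)/m = (1 + 0.501) / 1.739 ≈ 0.863140.
With c = 0.501 and rr = 0.273, the excess reserve ratio is 0.863140 − 0.501 − 0.273 = 0.08914.

8.9%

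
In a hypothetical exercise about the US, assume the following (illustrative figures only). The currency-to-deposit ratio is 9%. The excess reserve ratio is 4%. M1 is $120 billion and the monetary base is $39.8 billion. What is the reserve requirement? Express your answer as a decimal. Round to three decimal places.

Using m = M/MB = 120/39.8 ≈ 3.015075. Since m = (1 + c)/(c + rr + e), the denominator satisfies c + rr + e = (1 + c)/m = (1 + 0.09) / 3.015075 ≈ 0.361517.
With c = 0.09 and e = 0.04, the reserve requirement is 0.361517 − 0.09 − 0.04 = 0.231517.

0.232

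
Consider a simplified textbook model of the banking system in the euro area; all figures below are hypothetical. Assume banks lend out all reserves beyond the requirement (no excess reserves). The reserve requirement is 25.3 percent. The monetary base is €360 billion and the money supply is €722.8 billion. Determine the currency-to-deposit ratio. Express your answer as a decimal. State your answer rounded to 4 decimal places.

Using m = M/MB = 722.8/360 ≈ 2.007778. From m = (1 + c)/(c + rr + e), rearranging gives 1 + c = m·(c + rr + e), so c·(1 − m) = m·(rr + e) − 1.
Hence c = [m·(rr + e) − 1]/(1 − m) = [2.007778 × (0.253 + 0) − 1] / (1 − 2.007778) ≈ 0.488235.

0.4882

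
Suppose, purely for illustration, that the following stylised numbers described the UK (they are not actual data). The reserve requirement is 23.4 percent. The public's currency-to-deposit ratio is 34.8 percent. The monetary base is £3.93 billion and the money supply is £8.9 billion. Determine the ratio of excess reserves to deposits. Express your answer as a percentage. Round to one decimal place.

Using m = M/MB = 8.9/3.93 ≈ 2.264631. Since m = (1 + c)/(c + rr + e), the denominator satisfies c + rr + e = (1 + c)/m = (1 + 0.348) / 2.264631 ≈ 0.595240.
With c = 0.348 and rr = 0.234, the ratio of excess reserves to deposits is 0.595240 − 0.348 − 0.234 = 0.01324.

1.3%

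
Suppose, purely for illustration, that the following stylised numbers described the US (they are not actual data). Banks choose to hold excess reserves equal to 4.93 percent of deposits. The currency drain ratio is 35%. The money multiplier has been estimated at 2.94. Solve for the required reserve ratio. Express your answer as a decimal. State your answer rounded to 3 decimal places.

Using m = 2.94. Since m = (1 + c)/(c + rr + e), the denominator satisfies c + rr + e = (1 + c)/m = (1 + 0.35) / 2.94 ≈ 0.459184.
With c = 0.35 and e = 0.0493, the required reserve ratio is 0.459184 − 0.35 − 0.0493 = 0.059884.

0.060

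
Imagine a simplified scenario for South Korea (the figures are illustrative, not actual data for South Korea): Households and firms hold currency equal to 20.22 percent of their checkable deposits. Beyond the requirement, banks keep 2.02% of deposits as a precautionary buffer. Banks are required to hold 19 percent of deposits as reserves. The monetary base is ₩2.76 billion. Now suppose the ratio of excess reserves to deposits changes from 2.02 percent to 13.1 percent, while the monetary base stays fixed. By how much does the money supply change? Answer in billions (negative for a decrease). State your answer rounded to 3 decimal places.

-1.704 billion

Initially m₁ = (1 + 0.2022) / (0.19 + 0.0202 + 0.2022) ≈ 2.91513, so M₁ = 2.91513 × 2.76 ≈ 8.0458 billion.
After the change m₂ = (1 + 0.2022) / (0.19 + 0.131 + 0.2022) ≈ 2.29778, so M₂ = 2.29778 × 2.76 ≈ 6.3419 billion.
ΔM = M₂ − M₁ = 6.3419 − 8.0458 = -1.7039 billion.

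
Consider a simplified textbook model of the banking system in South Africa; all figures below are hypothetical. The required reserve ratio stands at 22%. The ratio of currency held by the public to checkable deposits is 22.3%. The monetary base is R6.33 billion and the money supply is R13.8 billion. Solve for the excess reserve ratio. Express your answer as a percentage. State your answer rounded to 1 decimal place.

11.8%

Using m = M/MB = 13.8/6.33 ≈ 2.180095. Since m = (1 + c)/(c + rr + e), the denominator satisfies c + rr + e = (1 + c)/m = (1 + 0.223) / 2.180095 ≈ 0.560985.
With c = 0.223 and rr = 0.22, the excess reserve ratio is 0.560985 − 0.223 − 0.22 = 0.117985.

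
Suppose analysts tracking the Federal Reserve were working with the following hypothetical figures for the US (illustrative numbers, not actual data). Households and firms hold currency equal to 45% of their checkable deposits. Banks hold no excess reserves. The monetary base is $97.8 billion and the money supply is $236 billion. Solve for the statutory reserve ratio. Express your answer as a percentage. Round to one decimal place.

15.1%

Using m = M/MB = 236/97.8 ≈ 2.413088. Since m = (1 + c)/(c + rr + e), the denominator satisfies c + rr + e = (1 + c)/m = (1 + 0.45) / 2.413088 ≈ 0.600890.
With c = 0.45 and e = 0, the statutory reserve ratio is 0.600890 − 0.45 − 0 = 0.15089.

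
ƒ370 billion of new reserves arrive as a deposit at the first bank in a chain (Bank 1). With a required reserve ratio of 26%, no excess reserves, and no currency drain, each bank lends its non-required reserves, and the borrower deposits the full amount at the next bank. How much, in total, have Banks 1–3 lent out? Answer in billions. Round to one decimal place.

ƒ626.3 billion

Bank i lends (1 − rr)^i of the original deposit: Bank 1 lends 370·0.7400 = 273.8000, Bank 2 lends 370·0.7400² = 202.6120, and so on.
Summing a geometric series: total = 370·[0.7400·(1 − 0.7400^3) / (1 − 0.7400)] ≈ 626.3449 billion.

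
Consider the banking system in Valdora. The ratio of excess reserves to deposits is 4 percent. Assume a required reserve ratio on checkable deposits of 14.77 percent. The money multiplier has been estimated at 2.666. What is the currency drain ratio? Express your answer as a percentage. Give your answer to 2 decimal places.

29.99%

Using m = 2.666. From m = (1 + c)/(c + rr + e), rearranging gives 1 + c = m·(c + rr + e), so c·(1 − m) = m·(rr + e) − 1.
Hence c = [m·(rr + e) − 1]/(1 − m) = [2.666 × (0.1477 + 0.04) − 1] / (1 − 2.666) ≈ 0.299875.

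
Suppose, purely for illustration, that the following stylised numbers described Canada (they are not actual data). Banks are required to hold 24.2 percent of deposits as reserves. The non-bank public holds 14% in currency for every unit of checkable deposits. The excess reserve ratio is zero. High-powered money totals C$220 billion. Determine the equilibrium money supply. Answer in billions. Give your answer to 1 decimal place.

C$656.5 billion

The money multiplier is m = (1 + c) / (rr + c) = (1 + 0.14) / (0.242 + 0.14) ≈ 2.98429.
So M = m × MB = 2.98429 × 220 = 656.5438 billion.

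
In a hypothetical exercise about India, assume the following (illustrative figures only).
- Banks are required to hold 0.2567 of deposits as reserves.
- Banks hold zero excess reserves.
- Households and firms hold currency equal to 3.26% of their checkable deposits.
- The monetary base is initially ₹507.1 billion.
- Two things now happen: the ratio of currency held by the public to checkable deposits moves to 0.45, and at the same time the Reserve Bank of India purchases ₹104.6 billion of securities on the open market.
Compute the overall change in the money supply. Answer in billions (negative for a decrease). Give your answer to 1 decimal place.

-554.9 billion

Before: m₁ = (1 + 0.0326) / (0.2567 + 0.0326) ≈ 3.56931, MB₁ = 507.1, so M₁ = 3.56931 × 507.1 ≈ 1809.9971 billion.
After: m₂ = (1 + 0.45) / (0.2567 + 0.45) ≈ 2.05179, MB₂ = 507.1 + 104.6 = 611.7, so M₂ = 2.05179 × 611.7 ≈ 1255.0799 billion.
ΔM = M₂ − M₁ = 1255.0799 − 1809.9971 = -554.9172 billion.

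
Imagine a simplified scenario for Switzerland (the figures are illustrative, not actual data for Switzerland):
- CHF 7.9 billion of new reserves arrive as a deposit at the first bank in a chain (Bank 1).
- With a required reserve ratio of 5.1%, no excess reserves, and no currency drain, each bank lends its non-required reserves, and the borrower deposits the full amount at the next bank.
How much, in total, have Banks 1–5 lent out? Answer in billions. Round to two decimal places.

CHF 33.85 billion

Bank i lends (1 − rr)^i of the original deposit: Bank 1 lends 7.9·0.9490 = 7.4971, Bank 2 lends 7.9·0.9490² ≈ 7.1147, and so on.
Summing a geometric series: total = 7.9·[0.9490·(1 − 0.9490^5) / (1 − 0.9490)] ≈ 33.8521 billion.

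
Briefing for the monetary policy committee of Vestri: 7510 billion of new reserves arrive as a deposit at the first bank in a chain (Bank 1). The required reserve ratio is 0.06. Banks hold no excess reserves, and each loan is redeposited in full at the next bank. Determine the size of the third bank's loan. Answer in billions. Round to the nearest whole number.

Each bank lends a fraction (1 − rr) = 0.9400 of the deposit it receives, so Bank 3 receives 7510·0.9400^2 and lends 7510·0.9400^3 ≈ 6237.6858 billion.

6238 billion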